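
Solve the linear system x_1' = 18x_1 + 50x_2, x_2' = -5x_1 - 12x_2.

x_1(t) = -C_1e^(3t)sin(5t) + 3C_1e^(3t)cos(5t) + 3C_2e^(3t)sin(5t) + C_2e^(3t)cos(5t), x_2(t) = -C_1e^(3t)cos(5t) - C_2e^(3t)sin(5t)

Coefficient matrix A = [[18, 50], [-5, -12]].
Characteristic polynomial det(A - λI) = λ^2 - 6λ + 34 = 0.
Eigenvalues λ = 3 ± 5i (complex conjugate pair).
For λ=3+5i: an eigenvector is (3,-1) - i(-1,0) = (3 + i, -1).
A real fundamental pair from Re and Im of e^((3+5i)t)v: X_1 = e^(3t)(cos(5t)·(3,-1) + sin(5t)·(-1,0)), X_2 = e^(3t)(sin(5t)·(3,-1) - cos(5t)·(-1,0)).
General solution: C_1X_1 + C_2X_2.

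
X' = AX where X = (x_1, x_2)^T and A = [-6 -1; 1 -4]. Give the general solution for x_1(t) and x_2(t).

x_1(t) = -K_1e^(-5t) - K_2te^(-5t) - K_2e^(-5t), x_2(t) = K_1e^(-5t) + K_2te^(-5t) + 2K_2e^(-5t)

Coefficient matrix A = [[-6, -1], [1, -4]].
Characteristic polynomial det(A - λI) = λ^2 + 10λ + 25 = 0.
Single eigenvalue λ = -5 with algebraic multiplicity 2.
Eigenvector v = (-1,1); generalized eigenvector w with (A-λI)w=v is (-1,2).
General solution: e^(-5t)[K_1·v + K_2·(t·v + w)].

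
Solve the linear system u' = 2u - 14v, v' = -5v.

Coefficient matrix A = [[2, -14], [0, -5]].
Characteristic polynomial det(A - λI) = λ^2 + 3λ - 10 = 0.
Eigenvalues λ = 2, -5.
For λ=2: (A-λI) row 1 is [0, -14], so an eigenvector is (1, 0).
For λ=-5: (A-λI) row 1 is [7, -14], so an eigenvector is (-2, -1).
General solution: C_1e^(2t)(1,0) + C_2e^(-5t)(-2,-1).

u(t) = C_1e^(2t) - 2C_2e^(-5t), v(t) = -C_2e^(-5t)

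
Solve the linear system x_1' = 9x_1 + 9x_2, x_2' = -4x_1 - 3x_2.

x_1(t) = 3c_1e^(3t) + 3c_2te^(3t) + 2c_2e^(3t), x_2(t) = -2c_1e^(3t) - 2c_2te^(3t) - c_2e^(3t)

Coefficient matrix A = [[9, 9], [-4, -3]].
Characteristic polynomial det(A - λI) = λ^2 - 6λ + 9 = 0.
Single eigenvalue λ = 3 with algebraic multiplicity 2.
Eigenvector v = (3,-2); generalized eigenvector w with (A-λI)w=v is (2,-1).
General solution: e^(3t)[c_1·v + c_2·(t·v + w)].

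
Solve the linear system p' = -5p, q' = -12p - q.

p(t) = K_1e^(-5t), q(t) = 3K_1e^(-5t) + K_2e^(-t)

Coefficient matrix A = [[-5, 0], [-12, -1]].
Characteristic polynomial det(A - λI) = λ^2 + 6λ + 5 = 0.
Eigenvalues λ = -5, -1.
For λ=-5: (A-λI) row 2 is [-12, 4], so an eigenvector is (1, 3).
For λ=-1: (A-λI) row 1 is [-4, 0], so an eigenvector is (0, 1).
General solution: K_1e^(-5t)(1,3) + K_2e^(-t)(0,1).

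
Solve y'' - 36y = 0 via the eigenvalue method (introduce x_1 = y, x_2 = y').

y(t) = K_1e^(6t) + K_2e^(-6t)

Let x_1 = y, x_2 = y'. Then x_1' = x_2 and x_2' = 36x_1.
A = [[0,1],[36,0]]; det(A-λI) = λ^2 - 36.
Eigenvalues λ = 6, -6 with eigenvectors (1,6), (1,-6).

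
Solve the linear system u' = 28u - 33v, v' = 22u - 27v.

u(t) = C_1e^(-5t) + 3C_2e^(6t), v(t) = C_1e^(-5t) + 2C_2e^(6t)

Coefficient matrix A = [[28, -33], [22, -27]].
Characteristic polynomial det(A - λI) = λ^2 - λ - 30 = 0.
Eigenvalues λ = -5, 6.
For λ=-5: (A-λI) row 1 is [33, -33], so an eigenvector is (1, 1).
For λ=6: (A-λI) row 1 is [22, -33], so an eigenvector is (3, 2).
General solution: C_1e^(-5t)(1,1) + C_2e^(6t)(3,2).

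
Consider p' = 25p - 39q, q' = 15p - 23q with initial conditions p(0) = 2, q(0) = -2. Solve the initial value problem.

Coefficient matrix A = [[25, -39], [15, -23]].
Characteristic polynomial det(A - λI) = λ^2 - 2λ + 10 = 0.
Eigenvalues λ = 1 ± 3i (complex conjugate pair).
For λ=1+3i: an eigenvector is (2,1) - i(3,2) = (2 - 3i, 1 - 2i).
A real fundamental pair from Re and Im of e^((1+3i)t)v: X_1 = e^(t)(cos(3t)·(2,1) + sin(3t)·(3,2)), X_2 = e^(t)(sin(3t)·(2,1) - cos(3t)·(3,2)).
General solution: K_1X_1 + K_2X_2.
Applying p(0)=2, q(0)=-2 gives K_1=10, K_2=6.

p(t) = 42e^(t)sin(3t) + 2e^(t)cos(3t), q(t) = 26e^(t)sin(3t) - 2e^(t)cos(3t)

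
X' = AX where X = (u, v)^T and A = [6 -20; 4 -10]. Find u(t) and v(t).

Coefficient matrix A = [[6, -20], [4, -10]].
Characteristic polynomial det(A - λI) = λ^2 + 4λ + 20 = 0.
Eigenvalues λ = -2 ± 4i (complex conjugate pair).
For λ=-2+4i: an eigenvector is (1,0) - i(2,1) = (1 - 2i, 0 - i).
A real fundamental pair from Re and Im of e^((-2+4i)t)v: X_1 = e^(-2t)(cos(4t)·(1,0) + sin(4t)·(2,1)), X_2 = e^(-2t)(sin(4t)·(1,0) - cos(4t)·(2,1)).
General solution: c_1X_1 + c_2X_2.

u(t) = 2c_1e^(-2t)sin(4t) + c_1e^(-2t)cos(4t) + c_2e^(-2t)sin(4t) - 2c_2e^(-2t)cos(4t), v(t) = c_1e^(-2t)sin(4t) - c_2e^(-2t)cos(4t)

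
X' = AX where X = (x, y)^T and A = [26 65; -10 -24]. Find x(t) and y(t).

x(t) = 2K_1e^(t)sin(5t) + 3K_1e^(t)cos(5t) + 3K_2e^(t)sin(5t) - 2K_2e^(t)cos(5t), y(t) = -K_1e^(t)sin(5t) - K_1e^(t)cos(5t) - K_2e^(t)sin(5t) + K_2e^(t)cos(5t)

Coefficient matrix A = [[26, 65], [-10, -24]].
Characteristic polynomial det(A - λI) = λ^2 - 2λ + 26 = 0.
Eigenvalues λ = 1 ± 5i (complex conjugate pair).
For λ=1+5i: an eigenvector is (3,-1) - i(2,-1) = (3 - 2i, -1 + i).
A real fundamental pair from Re and Im of e^((1+5i)t)v: X_1 = e^(t)(cos(5t)·(3,-1) + sin(5t)·(2,-1)), X_2 = e^(t)(sin(5t)·(3,-1) - cos(5t)·(2,-1)).
General solution: K_1X_1 + K_2X_2.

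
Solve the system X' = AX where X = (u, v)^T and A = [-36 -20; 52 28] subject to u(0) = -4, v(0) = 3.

u(t) = 17e^(-4t)sin(4t) - 4e^(-4t)cos(4t), v(t) = -28e^(-4t)sin(4t) + 3e^(-4t)cos(4t)

Coefficient matrix A = [[-36, -20], [52, 28]].
Characteristic polynomial det(A - λI) = λ^2 + 8λ + 32 = 0.
Eigenvalues λ = -4 ± 4i (complex conjugate pair).
For λ=-4+4i: an eigenvector is (-2,3) - i(1,-2) = (-2 - i, 3 + 2i).
A real fundamental pair from Re and Im of e^((-4+4i)t)v: X_1 = e^(-4t)(cos(4t)·(-2,3) + sin(4t)·(1,-2)), X_2 = e^(-4t)(sin(4t)·(-2,3) - cos(4t)·(1,-2)).
General solution: K_1X_1 + K_2X_2.
Applying u(0)=-4, v(0)=3 gives K_1=5, K_2=-6.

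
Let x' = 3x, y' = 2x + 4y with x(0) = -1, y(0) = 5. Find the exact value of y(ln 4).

896

A = [[3,0],[2,4]]; eigenvalues λ = 4, 3.
Eigenvectors: (0,1) for λ=4, (1,-2) for λ=3.
From the initial condition, c_1 = 3, c_2 = -1.
y(ln 4) = (3)(4^4)(1) + (-1)(4^3)(-2) = 896.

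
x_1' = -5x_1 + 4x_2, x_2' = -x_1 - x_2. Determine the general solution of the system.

x_1(t) = -2K_1e^(-3t) - 2K_2te^(-3t) + K_2e^(-3t), x_2(t) = -K_1e^(-3t) - K_2te^(-3t)

Coefficient matrix A = [[-5, 4], [-1, -1]].
Characteristic polynomial det(A - λI) = λ^2 + 6λ + 9 = 0.
Single eigenvalue λ = -3 with algebraic multiplicity 2.
Eigenvector v = (-2,-1); generalized eigenvector w with (A-λI)w=v is (1,0).
General solution: e^(-3t)[K_1·v + K_2·(t·v + w)].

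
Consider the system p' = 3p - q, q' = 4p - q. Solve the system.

Coefficient matrix A = [[3, -1], [4, -1]].
Characteristic polynomial det(A - λI) = λ^2 - 2λ + 1 = 0.
Single eigenvalue λ = 1 with algebraic multiplicity 2.
Eigenvector v = (-1,-2); generalized eigenvector w with (A-λI)w=v is (-2,-3).
General solution: e^(t)[c_1·v + c_2·(t·v + w)].

p(t) = -c_1e^(t) - c_2te^(t) - 2c_2e^(t), q(t) = -2c_1e^(t) - 2c_2te^(t) - 3c_2e^(t)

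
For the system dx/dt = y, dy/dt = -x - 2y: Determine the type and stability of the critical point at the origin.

A = [[0,1],[-1,-2]]; det(A-λI) = λ^2 + 2λ + 1.
repeated λ = -1 with a single eigenvector.

stable improper node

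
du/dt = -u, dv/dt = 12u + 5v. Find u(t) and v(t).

Coefficient matrix A = [[-1, 0], [12, 5]].
Characteristic polynomial det(A - λI) = λ^2 - 4λ - 5 = 0.
Eigenvalues λ = 5, -1.
For λ=5: (A-λI) row 1 is [-6, 0], so an eigenvector is (0, 1).
For λ=-1: (A-λI) row 2 is [12, 6], so an eigenvector is (1, -2).
General solution: C_1e^(5t)(0,1) + C_2e^(-t)(1,-2).

u(t) = C_2e^(-t), v(t) = C_1e^(5t) - 2C_2e^(-t)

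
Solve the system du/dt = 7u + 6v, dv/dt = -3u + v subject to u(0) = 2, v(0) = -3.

Coefficient matrix A = [[7, 6], [-3, 1]].
Characteristic polynomial det(A - λI) = λ^2 - 8λ + 25 = 0.
Eigenvalues λ = 4 ± 3i (complex conjugate pair).
For λ=4+3i: an eigenvector is (-1,0) - i(-1,1) = (-1 + i, 0 - i).
A real fundamental pair from Re and Im of e^((4+3i)t)v: X_1 = e^(4t)(cos(3t)·(-1,0) + sin(3t)·(-1,1)), X_2 = e^(4t)(sin(3t)·(-1,0) - cos(3t)·(-1,1)).
General solution: c_1X_1 + c_2X_2.
Applying u(0)=2, v(0)=-3 gives c_1=1, c_2=3.

u(t) = -4e^(4t)sin(3t) + 2e^(4t)cos(3t), v(t) = e^(4t)sin(3t) - 3e^(4t)cos(3t)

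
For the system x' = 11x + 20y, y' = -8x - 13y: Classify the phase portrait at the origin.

stable spiral

A = [[11,20],[-8,-13]]; det(A-λI) = λ^2 + 2λ + 17.
λ = -1 ± 4i: negative real part.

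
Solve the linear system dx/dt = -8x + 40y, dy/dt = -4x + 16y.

Coefficient matrix A = [[-8, 40], [-4, 16]].
Characteristic polynomial det(A - λI) = λ^2 - 8λ + 32 = 0.
Eigenvalues λ = 4 ± 4i (complex conjugate pair).
For λ=4+4i: an eigenvector is (-3,-1) - i(-1,0) = (-3 + i, -1).
A real fundamental pair from Re and Im of e^((4+4i)t)v: X_1 = e^(4t)(cos(4t)·(-3,-1) + sin(4t)·(-1,0)), X_2 = e^(4t)(sin(4t)·(-3,-1) - cos(4t)·(-1,0)).
General solution: K_1X_1 + K_2X_2.

x(t) = -K_1e^(4t)sin(4t) - 3K_1e^(4t)cos(4t) - 3K_2e^(4t)sin(4t) + K_2e^(4t)cos(4t), y(t) = -K_1e^(4t)cos(4t) - K_2e^(4t)sin(4t)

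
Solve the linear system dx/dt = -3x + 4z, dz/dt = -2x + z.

x(t) = -K_1e^(-t)sin(2t) + K_1e^(-t)cos(2t) + K_2e^(-t)sin(2t) + K_2e^(-t)cos(2t), z(t) = -K_1e^(-t)sin(2t) + K_2e^(-t)cos(2t)

Coefficient matrix A = [[-3, 4], [-2, 1]].
Characteristic polynomial det(A - λI) = λ^2 + 2λ + 5 = 0.
Eigenvalues λ = -1 ± 2i (complex conjugate pair).
For λ=-1+2i: an eigenvector is (1,0) - i(-1,-1) = (1 + i, 0 + i).
A real fundamental pair from Re and Im of e^((-1+2i)t)v: X_1 = e^(-t)(cos(2t)·(1,0) + sin(2t)·(-1,-1)), X_2 = e^(-t)(sin(2t)·(1,0) - cos(2t)·(-1,-1)).
General solution: K_1X_1 + K_2X_2.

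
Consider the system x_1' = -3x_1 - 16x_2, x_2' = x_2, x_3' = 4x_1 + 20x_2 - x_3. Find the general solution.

Coefficient matrix A = [[-3, -16, 0], [0, 1, 0], [4, 20, -1]].
det(A - λI) = 0 gives eigenvalues λ = -3, -1, 1.
For λ=-3: eigenvector (1,0,-2).
For λ=-1: eigenvector (0,0,1).
For λ=1: eigenvector (-4,1,2).
General solution: c_1e^(-3t)(1,0,-2) + c_2e^(-t)(0,0,1) + c_3e^(t)(-4,1,2).

x_1(t) = c_1e^(-3t) - 4c_3e^(t), x_2(t) = c_3e^(t), x_3(t) = -2c_1e^(-3t) + c_2e^(-t) + 2c_3e^(t)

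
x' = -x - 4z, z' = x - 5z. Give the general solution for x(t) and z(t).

x(t) = 2C_1e^(-3t) + 2C_2te^(-3t) - C_2e^(-3t), z(t) = C_1e^(-3t) + C_2te^(-3t) - C_2e^(-3t)

Coefficient matrix A = [[-1, -4], [1, -5]].
Characteristic polynomial det(A - λI) = λ^2 + 6λ + 9 = 0.
Single eigenvalue λ = -3 with algebraic multiplicity 2.
Eigenvector v = (2,1); generalized eigenvector w with (A-λI)w=v is (-1,-1).
General solution: e^(-3t)[C_1·v + C_2·(t·v + w)].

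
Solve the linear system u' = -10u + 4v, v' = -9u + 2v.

Coefficient matrix A = [[-10, 4], [-9, 2]].
Characteristic polynomial det(A - λI) = λ^2 + 8λ + 16 = 0.
Single eigenvalue λ = -4 with algebraic multiplicity 2.
Eigenvector v = (-2,-3); generalized eigenvector w with (A-λI)w=v is (1,1).
General solution: e^(-4t)[K_1·v + K_2·(t·v + w)].

u(t) = -2K_1e^(-4t) - 2K_2te^(-4t) + K_2e^(-4t), v(t) = -3K_1e^(-4t) - 3K_2te^(-4t) + K_2e^(-4t)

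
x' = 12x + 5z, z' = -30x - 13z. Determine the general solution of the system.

Coefficient matrix A = [[12, 5], [-30, -13]].
Characteristic polynomial det(A - λI) = λ^2 + λ - 6 = 0.
Eigenvalues λ = -3, 2.
For λ=-3: (A-λI) row 1 is [15, 5], so an eigenvector is (1, -3).
For λ=2: (A-λI) row 1 is [10, 5], so an eigenvector is (1, -2).
General solution: K_1e^(-3t)(1,-3) + K_2e^(2t)(1,-2).

x(t) = K_1e^(-3t) + K_2e^(2t), z(t) = -3K_1e^(-3t) - 2K_2e^(2t)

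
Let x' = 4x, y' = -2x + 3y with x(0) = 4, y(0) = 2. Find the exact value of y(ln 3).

-378

A = [[4,0],[-2,3]]; eigenvalues λ = 3, 4.
Eigenvectors: (0,1) for λ=3, (-1,2) for λ=4.
From the initial condition, c_1 = 10, c_2 = -4.
y(ln 3) = (10)(3^3)(1) + (-4)(3^4)(2) = -378.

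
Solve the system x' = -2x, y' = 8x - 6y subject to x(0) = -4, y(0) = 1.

x(t) = -4e^(-2t), y(t) = -8e^(-2t) + 9e^(-6t)

Coefficient matrix A = [[-2, 0], [8, -6]].
Characteristic polynomial det(A - λI) = λ^2 + 8λ + 12 = 0.
Eigenvalues λ = -2, -6.
For λ=-2: (A-λI) row 2 is [8, -4], so an eigenvector is (1, 2).
For λ=-6: (A-λI) row 1 is [4, 0], so an eigenvector is (0, 1).
General solution: C_1e^(-2t)(1,2) + C_2e^(-6t)(0,1).
Applying x(0)=-4, y(0)=1 gives C_1=-4, C_2=9.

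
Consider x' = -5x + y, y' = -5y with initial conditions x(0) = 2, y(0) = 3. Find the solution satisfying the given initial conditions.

Coefficient matrix A = [[-5, 1], [0, -5]].
Characteristic polynomial det(A - λI) = λ^2 + 10λ + 25 = 0.
Single eigenvalue λ = -5 with algebraic multiplicity 2.
Eigenvector v = (-1,0); generalized eigenvector w with (A-λI)w=v is (1,-1).
General solution: e^(-5t)[C_1·v + C_2·(t·v + w)].
Applying x(0)=2, y(0)=3 gives C_1=-5, C_2=-3.

x(t) = 3te^(-5t) + 2e^(-5t), y(t) = 3e^(-5t)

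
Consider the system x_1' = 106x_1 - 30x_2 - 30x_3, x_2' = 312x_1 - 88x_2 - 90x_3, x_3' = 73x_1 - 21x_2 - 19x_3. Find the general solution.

x_1(t) = -3K_1e^(-4t) + 2K_2e^(t), x_2(t) = -9K_1e^(-4t) + 6K_2e^(t) + K_3e^(2t), x_3(t) = -2K_1e^(-4t) + K_2e^(t) - K_3e^(2t)

Coefficient matrix A = [[106, -30, -30], [312, -88, -90], [73, -21, -19]].
det(A - λI) = 0 gives eigenvalues λ = -4, 1, 2.
For λ=-4: eigenvector (-3,-9,-2).
For λ=1: eigenvector (2,6,1).
For λ=2: eigenvector (0,1,-1).
General solution: K_1e^(-4t)(-3,-9,-2) + K_2e^(t)(2,6,1) + K_3e^(2t)(0,1,-1).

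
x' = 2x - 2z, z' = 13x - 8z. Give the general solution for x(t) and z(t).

Coefficient matrix A = [[2, -2], [13, -8]].
Characteristic polynomial det(A - λI) = λ^2 + 6λ + 10 = 0.
Eigenvalues λ = -3 ± i (complex conjugate pair).
For λ=-3+i: an eigenvector is (-1,-2) - i(-1,-3) = (-1 + i, -2 + 3i).
A real fundamental pair from Re and Im of e^((-3+i)t)v: X_1 = e^(-3t)(cos(t)·(-1,-2) + sin(t)·(-1,-3)), X_2 = e^(-3t)(sin(t)·(-1,-2) - cos(t)·(-1,-3)).
General solution: C_1X_1 + C_2X_2.

x(t) = -C_1e^(-3t)sin(t) - C_1e^(-3t)cos(t) - C_2e^(-3t)sin(t) + C_2e^(-3t)cos(t), z(t) = -3C_1e^(-3t)sin(t) - 2C_1e^(-3t)cos(t) - 2C_2e^(-3t)sin(t) + 3C_2e^(-3t)cos(t)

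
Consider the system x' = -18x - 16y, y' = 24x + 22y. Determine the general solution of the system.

Coefficient matrix A = [[-18, -16], [24, 22]].
Characteristic polynomial det(A - λI) = λ^2 - 4λ - 12 = 0.
Eigenvalues λ = 6, -2.
For λ=6: (A-λI) row 1 is [-24, -16], so an eigenvector is (2, -3).
For λ=-2: (A-λI) row 1 is [-16, -16], so an eigenvector is (1, -1).
General solution: c_1e^(6t)(2,-3) + c_2e^(-2t)(1,-1).

x(t) = 2c_1e^(6t) + c_2e^(-2t), y(t) = -3c_1e^(6t) - c_2e^(-2t)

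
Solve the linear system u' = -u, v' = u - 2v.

Coefficient matrix A = [[-1, 0], [1, -2]].
Characteristic polynomial det(A - λI) = λ^2 + 3λ + 2 = 0.
Eigenvalues λ = -1, -2.
For λ=-1: (A-λI) row 2 is [1, -1], so an eigenvector is (-1, -1).
For λ=-2: (A-λI) row 1 is [1, 0], so an eigenvector is (0, 1).
General solution: c_1e^(-t)(-1,-1) + c_2e^(-2t)(0,1).

u(t) = -c_1e^(-t), v(t) = -c_1e^(-t) + c_2e^(-2t)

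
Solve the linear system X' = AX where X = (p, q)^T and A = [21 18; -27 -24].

Coefficient matrix A = [[21, 18], [-27, -24]].
Characteristic polynomial det(A - λI) = λ^2 + 3λ - 18 = 0.
Eigenvalues λ = -6, 3.
For λ=-6: (A-λI) row 1 is [27, 18], so an eigenvector is (2, -3).
For λ=3: (A-λI) row 1 is [18, 18], so an eigenvector is (1, -1).
General solution: c_1e^(-6t)(2,-3) + c_2e^(3t)(1,-1).

p(t) = 2c_1e^(-6t) + c_2e^(3t), q(t) = -3c_1e^(-6t) - c_2e^(3t)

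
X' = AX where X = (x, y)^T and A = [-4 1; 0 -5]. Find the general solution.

Coefficient matrix A = [[-4, 1], [0, -5]].
Characteristic polynomial det(A - λI) = λ^2 + 9λ + 20 = 0.
Eigenvalues λ = -5, -4.
For λ=-5: (A-λI) row 1 is [1, 1], so an eigenvector is (-1, 1).
For λ=-4: (A-λI) row 1 is [0, 1], so an eigenvector is (-1, 0).
General solution: C_1e^(-5t)(-1,1) + C_2e^(-4t)(-1,0).

x(t) = -C_1e^(-5t) - C_2e^(-4t), y(t) = C_1e^(-5t)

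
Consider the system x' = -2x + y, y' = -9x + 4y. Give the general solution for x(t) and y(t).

x(t) = C_1e^(t) + C_2te^(t), y(t) = 3C_1e^(t) + 3C_2te^(t) + C_2e^(t)

Coefficient matrix A = [[-2, 1], [-9, 4]].
Characteristic polynomial det(A - λI) = λ^2 - 2λ + 1 = 0.
Single eigenvalue λ = 1 with algebraic multiplicity 2.
Eigenvector v = (1,3); generalized eigenvector w with (A-λI)w=v is (0,1).
General solution: e^(t)[C_1·v + C_2·(t·v + w)].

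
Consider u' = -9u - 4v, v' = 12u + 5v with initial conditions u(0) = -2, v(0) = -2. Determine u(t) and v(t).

Coefficient matrix A = [[-9, -4], [12, 5]].
Characteristic polynomial det(A - λI) = λ^2 + 4λ + 3 = 0.
Eigenvalues λ = -3, -1.
For λ=-3: (A-λI) row 1 is [-6, -4], so an eigenvector is (2, -3).
For λ=-1: (A-λI) row 1 is [-8, -4], so an eigenvector is (-1, 2).
General solution: c_1e^(-3t)(2,-3) + c_2e^(-t)(-1,2).
Applying u(0)=-2, v(0)=-2 gives c_1=-6, c_2=-10.

u(t) = 10e^(-t) - 12e^(-3t), v(t) = -20e^(-t) + 18e^(-3t)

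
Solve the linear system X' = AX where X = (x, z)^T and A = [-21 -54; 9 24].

Coefficient matrix A = [[-21, -54], [9, 24]].
Characteristic polynomial det(A - λI) = λ^2 - 3λ - 18 = 0.
Eigenvalues λ = -3, 6.
For λ=-3: (A-λI) row 1 is [-18, -54], so an eigenvector is (3, -1).
For λ=6: (A-λI) row 1 is [-27, -54], so an eigenvector is (2, -1).
General solution: c_1e^(-3t)(3,-1) + c_2e^(6t)(2,-1).

x(t) = 3c_1e^(-3t) + 2c_2e^(6t), z(t) = -c_1e^(-3t) - c_2e^(6t)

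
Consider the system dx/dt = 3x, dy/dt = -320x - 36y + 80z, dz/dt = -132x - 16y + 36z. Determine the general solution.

Coefficient matrix A = [[3, 0, 0], [-320, -36, 80], [-132, -16, 36]].
det(A - λI) = 0 gives eigenvalues λ = 3, -4, 4.
For λ=3: eigenvector (1,0,4).
For λ=-4: eigenvector (0,5,2).
For λ=4: eigenvector (0,2,1).
General solution: c_1e^(3t)(1,0,4) + c_2e^(-4t)(0,5,2) + c_3e^(4t)(0,2,1).

x(t) = c_1e^(3t), y(t) = 5c_2e^(-4t) + 2c_3e^(4t), z(t) = 4c_1e^(3t) + 2c_2e^(-4t) + c_3e^(4t)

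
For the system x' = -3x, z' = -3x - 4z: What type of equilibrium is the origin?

A = [[-3,0],[-3,-4]]; det(A-λI) = λ^2 + 7λ + 12.
λ = -3, -4: both negative.

stable node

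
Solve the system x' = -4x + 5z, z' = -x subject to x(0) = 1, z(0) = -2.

x(t) = -12e^(-2t)sin(t) + e^(-2t)cos(t), z(t) = -5e^(-2t)sin(t) - 2e^(-2t)cos(t)

Coefficient matrix A = [[-4, 5], [-1, 0]].
Characteristic polynomial det(A - λI) = λ^2 + 4λ + 5 = 0.
Eigenvalues λ = -2 ± i (complex conjugate pair).
For λ=-2+i: an eigenvector is (1,0) - i(-2,-1) = (1 + 2i, 0 + i).
A real fundamental pair from Re and Im of e^((-2+i)t)v: X_1 = e^(-2t)(cos(t)·(1,0) + sin(t)·(-2,-1)), X_2 = e^(-2t)(sin(t)·(1,0) - cos(t)·(-2,-1)).
General solution: K_1X_1 + K_2X_2.
Applying x(0)=1, z(0)=-2 gives K_1=5, K_2=-2.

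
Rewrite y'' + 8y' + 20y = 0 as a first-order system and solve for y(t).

Let x_1 = y, x_2 = y'. Then x_1' = x_2 and x_2' = -20x_1 - 8x_2.
A = [[0,1],[-20,-8]]; det(A-λI) = λ^2 + 8λ + 20.
Eigenvalues λ = -4 ± 2i.

y(t) = K_1e^(-4t)cos(2t) + K_2e^(-4t)sin(2t)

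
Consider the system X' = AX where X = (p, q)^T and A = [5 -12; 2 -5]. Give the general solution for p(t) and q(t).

Coefficient matrix A = [[5, -12], [2, -5]].
Characteristic polynomial det(A - λI) = λ^2 - 1 = 0.
Eigenvalues λ = 1, -1.
For λ=1: (A-λI) row 1 is [4, -12], so an eigenvector is (-3, -1).
For λ=-1: (A-λI) row 1 is [6, -12], so an eigenvector is (-2, -1).
General solution: K_1e^(t)(-3,-1) + K_2e^(-t)(-2,-1).

p(t) = -3K_1e^(t) - 2K_2e^(-t), q(t) = -K_1e^(t) - K_2e^(-t)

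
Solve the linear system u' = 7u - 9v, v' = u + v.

u(t) = -3c_1e^(4t) - 3c_2te^(4t) + 2c_2e^(4t), v(t) = -c_1e^(4t) - c_2te^(4t) + c_2e^(4t)

Coefficient matrix A = [[7, -9], [1, 1]].
Characteristic polynomial det(A - λI) = λ^2 - 8λ + 16 = 0.
Single eigenvalue λ = 4 with algebraic multiplicity 2.
Eigenvector v = (-3,-1); generalized eigenvector w with (A-λI)w=v is (2,1).
General solution: e^(4t)[c_1·v + c_2·(t·v + w)].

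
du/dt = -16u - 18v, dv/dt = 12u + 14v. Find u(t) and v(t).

u(t) = -3c_1e^(-4t) + c_2e^(2t), v(t) = 2c_1e^(-4t) - c_2e^(2t)

Coefficient matrix A = [[-16, -18], [12, 14]].
Characteristic polynomial det(A - λI) = λ^2 + 2λ - 8 = 0.
Eigenvalues λ = -4, 2.
For λ=-4: (A-λI) row 1 is [-12, -18], so an eigenvector is (-3, 2).
For λ=2: (A-λI) row 1 is [-18, -18], so an eigenvector is (1, -1).
General solution: c_1e^(-4t)(-3,2) + c_2e^(2t)(1,-1).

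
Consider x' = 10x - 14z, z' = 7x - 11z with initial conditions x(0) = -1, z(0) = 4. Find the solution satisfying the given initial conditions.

x(t) = -10e^(3t) + 9e^(-4t), z(t) = -5e^(3t) + 9e^(-4t)

Coefficient matrix A = [[10, -14], [7, -11]].
Characteristic polynomial det(A - λI) = λ^2 + λ - 12 = 0.
Eigenvalues λ = 3, -4.
For λ=3: (A-λI) row 1 is [7, -14], so an eigenvector is (2, 1).
For λ=-4: (A-λI) row 1 is [14, -14], so an eigenvector is (1, 1).
General solution: c_1e^(3t)(2,1) + c_2e^(-4t)(1,1).
Applying x(0)=-1, z(0)=4 gives c_1=-5, c_2=9.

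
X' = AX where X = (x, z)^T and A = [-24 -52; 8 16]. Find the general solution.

Coefficient matrix A = [[-24, -52], [8, 16]].
Characteristic polynomial det(A - λI) = λ^2 + 8λ + 32 = 0.
Eigenvalues λ = -4 ± 4i (complex conjugate pair).
For λ=-4+4i: an eigenvector is (-3,1) - i(2,-1) = (-3 - 2i, 1 + i).
A real fundamental pair from Re and Im of e^((-4+4i)t)v: X_1 = e^(-4t)(cos(4t)·(-3,1) + sin(4t)·(2,-1)), X_2 = e^(-4t)(sin(4t)·(-3,1) - cos(4t)·(2,-1)).
General solution: K_1X_1 + K_2X_2.

x(t) = 2K_1e^(-4t)sin(4t) - 3K_1e^(-4t)cos(4t) - 3K_2e^(-4t)sin(4t) - 2K_2e^(-4t)cos(4t), z(t) = -K_1e^(-4t)sin(4t) + K_1e^(-4t)cos(4t) + K_2e^(-4t)sin(4t) + K_2e^(-4t)cos(4t)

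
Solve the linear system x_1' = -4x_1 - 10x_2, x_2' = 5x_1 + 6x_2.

x_1(t) = -C_1e^(t)sin(5t) + C_1e^(t)cos(5t) + C_2e^(t)sin(5t) + C_2e^(t)cos(5t), x_2(t) = C_1e^(t)sin(5t) - C_2e^(t)cos(5t)

Coefficient matrix A = [[-4, -10], [5, 6]].
Characteristic polynomial det(A - λI) = λ^2 - 2λ + 26 = 0.
Eigenvalues λ = 1 ± 5i (complex conjugate pair).
For λ=1+5i: an eigenvector is (1,0) - i(-1,1) = (1 + i, 0 - i).
A real fundamental pair from Re and Im of e^((1+5i)t)v: X_1 = e^(t)(cos(5t)·(1,0) + sin(5t)·(-1,1)), X_2 = e^(t)(sin(5t)·(1,0) - cos(5t)·(-1,1)).
General solution: C_1X_1 + C_2X_2.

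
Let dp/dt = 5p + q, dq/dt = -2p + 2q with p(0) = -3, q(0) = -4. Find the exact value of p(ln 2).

A = [[5,1],[-2,2]]; eigenvalues λ = 3, 4.
Eigenvectors: (-1,2) for λ=3, (1,-1) for λ=4.
From the initial condition, c_1 = -7, c_2 = -10.
p(ln 2) = (-7)(2^3)(-1) + (-10)(2^4)(1) = -104.

-104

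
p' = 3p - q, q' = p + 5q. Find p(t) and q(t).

Coefficient matrix A = [[3, -1], [1, 5]].
Characteristic polynomial det(A - λI) = λ^2 - 8λ + 16 = 0.
Single eigenvalue λ = 4 with algebraic multiplicity 2.
Eigenvector v = (-1,1); generalized eigenvector w with (A-λI)w=v is (2,-1).
General solution: e^(4t)[c_1·v + c_2·(t·v + w)].

p(t) = -c_1e^(4t) - c_2te^(4t) + 2c_2e^(4t), q(t) = c_1e^(4t) + c_2te^(4t) - c_2e^(4t)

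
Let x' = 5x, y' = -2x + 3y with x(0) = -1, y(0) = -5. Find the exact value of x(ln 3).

-243

A = [[5,0],[-2,3]]; eigenvalues λ = 3, 5.
Eigenvectors: (0,1) for λ=3, (1,-1) for λ=5.
From the initial condition, c_1 = -6, c_2 = -1.
x(ln 3) = (-6)(3^3)(0) + (-1)(3^5)(1) = -243.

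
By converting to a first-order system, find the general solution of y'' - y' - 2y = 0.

Let x_1 = y, x_2 = y'. Then x_1' = x_2 and x_2' = 2x_1 + x_2.
A = [[0,1],[2,1]]; det(A-λI) = λ^2 - λ - 2.
Eigenvalues λ = -1, 2 with eigenvectors (1,-1), (1,2).

y(t) = C_1e^(-t) + C_2e^(2t)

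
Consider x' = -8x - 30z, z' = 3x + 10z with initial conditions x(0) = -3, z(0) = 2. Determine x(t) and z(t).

Coefficient matrix A = [[-8, -30], [3, 10]].
Characteristic polynomial det(A - λI) = λ^2 - 2λ + 10 = 0.
Eigenvalues λ = 1 ± 3i (complex conjugate pair).
For λ=1+3i: an eigenvector is (-1,0) - i(3,-1) = (-1 - 3i, 0 + i).
A real fundamental pair from Re and Im of e^((1+3i)t)v: X_1 = e^(t)(cos(3t)·(-1,0) + sin(3t)·(3,-1)), X_2 = e^(t)(sin(3t)·(-1,0) - cos(3t)·(3,-1)).
General solution: c_1X_1 + c_2X_2.
Applying x(0)=-3, z(0)=2 gives c_1=-3, c_2=2.

x(t) = -11e^(t)sin(3t) - 3e^(t)cos(3t), z(t) = 3e^(t)sin(3t) + 2e^(t)cos(3t)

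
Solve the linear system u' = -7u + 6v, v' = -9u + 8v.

Coefficient matrix A = [[-7, 6], [-9, 8]].
Characteristic polynomial det(A - λI) = λ^2 - λ - 2 = 0.
Eigenvalues λ = -1, 2.
For λ=-1: (A-λI) row 1 is [-6, 6], so an eigenvector is (1, 1).
For λ=2: (A-λI) row 1 is [-9, 6], so an eigenvector is (2, 3).
General solution: C_1e^(-t)(1,1) + C_2e^(2t)(2,3).

u(t) = C_1e^(-t) + 2C_2e^(2t), v(t) = C_1e^(-t) + 3C_2e^(2t)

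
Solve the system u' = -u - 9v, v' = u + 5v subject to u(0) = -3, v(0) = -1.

u(t) = 18te^(2t) - 3e^(2t), v(t) = -6te^(2t) - e^(2t)

Coefficient matrix A = [[-1, -9], [1, 5]].
Characteristic polynomial det(A - λI) = λ^2 - 4λ + 4 = 0.
Single eigenvalue λ = 2 with algebraic multiplicity 2.
Eigenvector v = (3,-1); generalized eigenvector w with (A-λI)w=v is (2,-1).
General solution: e^(2t)[K_1·v + K_2·(t·v + w)].
Applying u(0)=-3, v(0)=-1 gives K_1=-5, K_2=6.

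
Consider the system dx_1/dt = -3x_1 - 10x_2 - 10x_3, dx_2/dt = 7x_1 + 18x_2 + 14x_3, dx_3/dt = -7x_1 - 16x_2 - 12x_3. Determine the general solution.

Coefficient matrix A = [[-3, -10, -10], [7, 18, 14], [-7, -16, -12]].
det(A - λI) = 0 gives eigenvalues λ = 4, -3, 2.
For λ=4: eigenvector (0,1,-1).
For λ=-3: eigenvector (1,-1,1).
For λ=2: eigenvector (-2,0,1).
General solution: C_1e^(4t)(0,1,-1) + C_2e^(-3t)(1,-1,1) + C_3e^(2t)(-2,0,1).

x_1(t) = C_2e^(-3t) - 2C_3e^(2t), x_2(t) = C_1e^(4t) - C_2e^(-3t), x_3(t) = -C_1e^(4t) + C_2e^(-3t) + C_3e^(2t)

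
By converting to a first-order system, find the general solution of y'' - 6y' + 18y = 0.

y(t) = C_1e^(3t)cos(3t) + C_2e^(3t)sin(3t)

Let x_1 = y, x_2 = y'. Then x_1' = x_2 and x_2' = -18x_1 + 6x_2.
A = [[0,1],[-18,6]]; det(A-λI) = λ^2 - 6λ + 18.
Eigenvalues λ = 3 ± 3i.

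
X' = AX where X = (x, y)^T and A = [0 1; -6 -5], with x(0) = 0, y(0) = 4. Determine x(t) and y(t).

Coefficient matrix A = [[0, 1], [-6, -5]].
Characteristic polynomial det(A - λI) = λ^2 + 5λ + 6 = 0.
Eigenvalues λ = -3, -2.
For λ=-3: (A-λI) row 1 is [3, 1], so an eigenvector is (-1, 3).
For λ=-2: (A-λI) row 1 is [2, 1], so an eigenvector is (-1, 2).
General solution: c_1e^(-3t)(-1,3) + c_2e^(-2t)(-1,2).
Applying x(0)=0, y(0)=4 gives c_1=4, c_2=-4.

x(t) = 4e^(-2t) - 4e^(-3t), y(t) = -8e^(-2t) + 12e^(-3t)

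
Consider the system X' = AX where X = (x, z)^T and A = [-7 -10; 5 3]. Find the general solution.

x(t) = -c_1e^(-2t)sin(5t) - c_1e^(-2t)cos(5t) - c_2e^(-2t)sin(5t) + c_2e^(-2t)cos(5t), z(t) = c_1e^(-2t)cos(5t) + c_2e^(-2t)sin(5t)

Coefficient matrix A = [[-7, -10], [5, 3]].
Characteristic polynomial det(A - λI) = λ^2 + 4λ + 29 = 0.
Eigenvalues λ = -2 ± 5i (complex conjugate pair).
For λ=-2+5i: an eigenvector is (-1,1) - i(-1,0) = (-1 + i, 1).
A real fundamental pair from Re and Im of e^((-2+5i)t)v: X_1 = e^(-2t)(cos(5t)·(-1,1) + sin(5t)·(-1,0)), X_2 = e^(-2t)(sin(5t)·(-1,1) - cos(5t)·(-1,0)).
General solution: c_1X_1 + c_2X_2.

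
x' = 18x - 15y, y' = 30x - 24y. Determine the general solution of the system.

Coefficient matrix A = [[18, -15], [30, -24]].
Characteristic polynomial det(A - λI) = λ^2 + 6λ + 18 = 0.
Eigenvalues λ = -3 ± 3i (complex conjugate pair).
For λ=-3+3i: an eigenvector is (-2,-3) - i(1,1) = (-2 - i, -3 - i).
A real fundamental pair from Re and Im of e^((-3+3i)t)v: X_1 = e^(-3t)(cos(3t)·(-2,-3) + sin(3t)·(1,1)), X_2 = e^(-3t)(sin(3t)·(-2,-3) - cos(3t)·(1,1)).
General solution: K_1X_1 + K_2X_2.

x(t) = K_1e^(-3t)sin(3t) - 2K_1e^(-3t)cos(3t) - 2K_2e^(-3t)sin(3t) - K_2e^(-3t)cos(3t), y(t) = K_1e^(-3t)sin(3t) - 3K_1e^(-3t)cos(3t) - 3K_2e^(-3t)sin(3t) - K_2e^(-3t)cos(3t)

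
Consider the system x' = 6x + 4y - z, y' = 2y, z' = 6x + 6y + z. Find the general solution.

x(t) = K_1e^(4t) - K_2e^(2t) + K_3e^(3t), y(t) = K_2e^(2t), z(t) = 2K_1e^(4t) + 3K_3e^(3t)

Coefficient matrix A = [[6, 4, -1], [0, 2, 0], [6, 6, 1]].
det(A - λI) = 0 gives eigenvalues λ = 4, 2, 3.
For λ=4: eigenvector (1,0,2).
For λ=2: eigenvector (-1,1,0).
For λ=3: eigenvector (1,0,3).
General solution: K_1e^(4t)(1,0,2) + K_2e^(2t)(-1,1,0) + K_3e^(3t)(1,0,3).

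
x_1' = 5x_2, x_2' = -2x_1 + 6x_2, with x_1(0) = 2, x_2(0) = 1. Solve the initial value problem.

Coefficient matrix A = [[0, 5], [-2, 6]].
Characteristic polynomial det(A - λI) = λ^2 - 6λ + 10 = 0.
Eigenvalues λ = 3 ± i (complex conjugate pair).
For λ=3+i: an eigenvector is (-2,-1) - i(1,1) = (-2 - i, -1 - i).
A real fundamental pair from Re and Im of e^((3+i)t)v: X_1 = e^(3t)(cos(t)·(-2,-1) + sin(t)·(1,1)), X_2 = e^(3t)(sin(t)·(-2,-1) - cos(t)·(1,1)).
General solution: K_1X_1 + K_2X_2.
Applying x_1(0)=2, x_2(0)=1 gives K_1=-1, K_2=0.

x_1(t) = -e^(3t)sin(t) + 2e^(3t)cos(t), x_2(t) = -e^(3t)sin(t) + e^(3t)cos(t)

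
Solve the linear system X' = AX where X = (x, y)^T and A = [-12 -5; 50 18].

x(t) = K_1e^(3t)cos(5t) + K_2e^(3t)sin(5t), y(t) = K_1e^(3t)sin(5t) - 3K_1e^(3t)cos(5t) - 3K_2e^(3t)sin(5t) - K_2e^(3t)cos(5t)

Coefficient matrix A = [[-12, -5], [50, 18]].
Characteristic polynomial det(A - λI) = λ^2 - 6λ + 34 = 0.
Eigenvalues λ = 3 ± 5i (complex conjugate pair).
For λ=3+5i: an eigenvector is (1,-3) - i(0,1) = (1, -3 - i).
A real fundamental pair from Re and Im of e^((3+5i)t)v: X_1 = e^(3t)(cos(5t)·(1,-3) + sin(5t)·(0,1)), X_2 = e^(3t)(sin(5t)·(1,-3) - cos(5t)·(0,1)).
General solution: K_1X_1 + K_2X_2.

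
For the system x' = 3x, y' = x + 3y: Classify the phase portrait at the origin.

unstable improper node

A = [[3,0],[1,3]]; det(A-λI) = λ^2 - 6λ + 9.
repeated λ = 3 with a single eigenvector.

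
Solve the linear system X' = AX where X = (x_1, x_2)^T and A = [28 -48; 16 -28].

x_1(t) = 2K_1e^(4t) + 3K_2e^(-4t), x_2(t) = K_1e^(4t) + 2K_2e^(-4t)

Coefficient matrix A = [[28, -48], [16, -28]].
Characteristic polynomial det(A - λI) = λ^2 - 16 = 0.
Eigenvalues λ = 4, -4.
For λ=4: (A-λI) row 1 is [24, -48], so an eigenvector is (2, 1).
For λ=-4: (A-λI) row 1 is [32, -48], so an eigenvector is (3, 2).
General solution: K_1e^(4t)(2,1) + K_2e^(-4t)(3,2).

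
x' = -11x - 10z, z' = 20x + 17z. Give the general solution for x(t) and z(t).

x(t) = 2K_1e^(3t)sin(2t) - K_1e^(3t)cos(2t) - K_2e^(3t)sin(2t) - 2K_2e^(3t)cos(2t), z(t) = -3K_1e^(3t)sin(2t) + K_1e^(3t)cos(2t) + K_2e^(3t)sin(2t) + 3K_2e^(3t)cos(2t)

Coefficient matrix A = [[-11, -10], [20, 17]].
Characteristic polynomial det(A - λI) = λ^2 - 6λ + 13 = 0.
Eigenvalues λ = 3 ± 2i (complex conjugate pair).
For λ=3+2i: an eigenvector is (-1,1) - i(2,-3) = (-1 - 2i, 1 + 3i).
A real fundamental pair from Re and Im of e^((3+2i)t)v: X_1 = e^(3t)(cos(2t)·(-1,1) + sin(2t)·(2,-3)), X_2 = e^(3t)(sin(2t)·(-1,1) - cos(2t)·(2,-3)).
General solution: K_1X_1 + K_2X_2.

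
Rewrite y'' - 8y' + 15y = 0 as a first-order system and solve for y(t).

y(t) = K_1e^(5t) + K_2e^(3t)

Let x_1 = y, x_2 = y'. Then x_1' = x_2 and x_2' = -15x_1 + 8x_2.
A = [[0,1],[-15,8]]; det(A-λI) = λ^2 - 8λ + 15.
Eigenvalues λ = 5, 3 with eigenvectors (1,5), (1,3).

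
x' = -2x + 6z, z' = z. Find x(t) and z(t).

x(t) = -C_1e^(-2t) + 2C_2e^(t), z(t) = C_2e^(t)

Coefficient matrix A = [[-2, 6], [0, 1]].
Characteristic polynomial det(A - λI) = λ^2 + λ - 2 = 0.
Eigenvalues λ = -2, 1.
For λ=-2: (A-λI) row 1 is [0, 6], so an eigenvector is (-1, 0).
For λ=1: (A-λI) row 1 is [-3, 6], so an eigenvector is (2, 1).
General solution: C_1e^(-2t)(-1,0) + C_2e^(t)(2,1).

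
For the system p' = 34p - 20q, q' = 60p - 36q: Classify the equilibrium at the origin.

A = [[34,-20],[60,-36]]; det(A-λI) = λ^2 + 2λ - 24.
λ = -6, 4: opposite signs.

saddle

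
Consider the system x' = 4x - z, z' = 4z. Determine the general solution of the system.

x(t) = K_1e^(4t) + K_2te^(4t) - K_2e^(4t), z(t) = -K_2e^(4t)

Coefficient matrix A = [[4, -1], [0, 4]].
Characteristic polynomial det(A - λI) = λ^2 - 8λ + 16 = 0.
Single eigenvalue λ = 4 with algebraic multiplicity 2.
Eigenvector v = (1,0); generalized eigenvector w with (A-λI)w=v is (-1,-1).
General solution: e^(4t)[K_1·v + K_2·(t·v + w)].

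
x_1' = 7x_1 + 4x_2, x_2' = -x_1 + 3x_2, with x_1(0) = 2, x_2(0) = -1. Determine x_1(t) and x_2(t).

Coefficient matrix A = [[7, 4], [-1, 3]].
Characteristic polynomial det(A - λI) = λ^2 - 10λ + 25 = 0.
Single eigenvalue λ = 5 with algebraic multiplicity 2.
Eigenvector v = (2,-1); generalized eigenvector w with (A-λI)w=v is (3,-1).
General solution: e^(5t)[K_1·v + K_2·(t·v + w)].
Applying x_1(0)=2, x_2(0)=-1 gives K_1=1, K_2=0.

x_1(t) = 2e^(5t), x_2(t) = -e^(5t)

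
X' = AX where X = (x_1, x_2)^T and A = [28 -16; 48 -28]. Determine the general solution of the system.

x_1(t) = 2c_1e^(4t) + c_2e^(-4t), x_2(t) = 3c_1e^(4t) + 2c_2e^(-4t)

Coefficient matrix A = [[28, -16], [48, -28]].
Characteristic polynomial det(A - λI) = λ^2 - 16 = 0.
Eigenvalues λ = 4, -4.
For λ=4: (A-λI) row 1 is [24, -16], so an eigenvector is (2, 3).
For λ=-4: (A-λI) row 1 is [32, -16], so an eigenvector is (1, 2).
General solution: c_1e^(4t)(2,3) + c_2e^(-4t)(1,2).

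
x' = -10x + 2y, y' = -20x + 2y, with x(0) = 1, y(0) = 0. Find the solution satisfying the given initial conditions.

Coefficient matrix A = [[-10, 2], [-20, 2]].
Characteristic polynomial det(A - λI) = λ^2 + 8λ + 20 = 0.
Eigenvalues λ = -4 ± 2i (complex conjugate pair).
For λ=-4+2i: an eigenvector is (0,1) - i(1,3) = (0 - i, 1 - 3i).
A real fundamental pair from Re and Im of e^((-4+2i)t)v: X_1 = e^(-4t)(cos(2t)·(0,1) + sin(2t)·(1,3)), X_2 = e^(-4t)(sin(2t)·(0,1) - cos(2t)·(1,3)).
General solution: c_1X_1 + c_2X_2.
Applying x(0)=1, y(0)=0 gives c_1=-3, c_2=-1.

x(t) = -3e^(-4t)sin(2t) + e^(-4t)cos(2t), y(t) = -10e^(-4t)sin(2t)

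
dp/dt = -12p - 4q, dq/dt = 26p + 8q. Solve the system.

p(t) = K_1e^(-2t)sin(2t) - K_1e^(-2t)cos(2t) - K_2e^(-2t)sin(2t) - K_2e^(-2t)cos(2t), q(t) = -3K_1e^(-2t)sin(2t) + 2K_1e^(-2t)cos(2t) + 2K_2e^(-2t)sin(2t) + 3K_2e^(-2t)cos(2t)

Coefficient matrix A = [[-12, -4], [26, 8]].
Characteristic polynomial det(A - λI) = λ^2 + 4λ + 8 = 0.
Eigenvalues λ = -2 ± 2i (complex conjugate pair).
For λ=-2+2i: an eigenvector is (-1,2) - i(1,-3) = (-1 - i, 2 + 3i).
A real fundamental pair from Re and Im of e^((-2+2i)t)v: X_1 = e^(-2t)(cos(2t)·(-1,2) + sin(2t)·(1,-3)), X_2 = e^(-2t)(sin(2t)·(-1,2) - cos(2t)·(1,-3)).
General solution: K_1X_1 + K_2X_2.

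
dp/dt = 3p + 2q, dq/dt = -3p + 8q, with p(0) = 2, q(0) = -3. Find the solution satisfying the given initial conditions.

Coefficient matrix A = [[3, 2], [-3, 8]].
Characteristic polynomial det(A - λI) = λ^2 - 11λ + 30 = 0.
Eigenvalues λ = 5, 6.
For λ=5: (A-λI) row 1 is [-2, 2], so an eigenvector is (1, 1).
For λ=6: (A-λI) row 1 is [-3, 2], so an eigenvector is (-2, -3).
General solution: c_1e^(5t)(1,1) + c_2e^(6t)(-2,-3).
Applying p(0)=2, q(0)=-3 gives c_1=12, c_2=5.

p(t) = -10e^(6t) + 12e^(5t), q(t) = -15e^(6t) + 12e^(5t)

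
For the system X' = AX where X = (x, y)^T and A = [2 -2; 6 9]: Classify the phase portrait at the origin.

A = [[2,-2],[6,9]]; det(A-λI) = λ^2 - 11λ + 30.
λ = 5, 6: both positive.

unstable node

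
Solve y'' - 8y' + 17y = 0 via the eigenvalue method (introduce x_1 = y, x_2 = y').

Let x_1 = y, x_2 = y'. Then x_1' = x_2 and x_2' = -17x_1 + 8x_2.
A = [[0,1],[-17,8]]; det(A-λI) = λ^2 - 8λ + 17.
Eigenvalues λ = 4 ± i.

y(t) = c_1e^(4t)cos(t) + c_2e^(4t)sin(t)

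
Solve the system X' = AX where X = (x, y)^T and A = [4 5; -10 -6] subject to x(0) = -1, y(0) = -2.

x(t) = -3e^(-t)sin(5t) - e^(-t)cos(5t), y(t) = 4e^(-t)sin(5t) - 2e^(-t)cos(5t)

Coefficient matrix A = [[4, 5], [-10, -6]].
Characteristic polynomial det(A - λI) = λ^2 + 2λ + 26 = 0.
Eigenvalues λ = -1 ± 5i (complex conjugate pair).
For λ=-1+5i: an eigenvector is (0,1) - i(1,-1) = (0 - i, 1 + i).
A real fundamental pair from Re and Im of e^((-1+5i)t)v: X_1 = e^(-t)(cos(5t)·(0,1) + sin(5t)·(1,-1)), X_2 = e^(-t)(sin(5t)·(0,1) - cos(5t)·(1,-1)).
General solution: c_1X_1 + c_2X_2.
Applying x(0)=-1, y(0)=-2 gives c_1=-3, c_2=1.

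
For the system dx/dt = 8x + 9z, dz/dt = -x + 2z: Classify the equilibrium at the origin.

unstable improper node

A = [[8,9],[-1,2]]; det(A-λI) = λ^2 - 10λ + 25.
repeated λ = 5 with a single eigenvector.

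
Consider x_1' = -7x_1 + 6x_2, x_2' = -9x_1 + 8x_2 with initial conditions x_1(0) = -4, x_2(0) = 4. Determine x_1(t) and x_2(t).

x_1(t) = 16e^(2t) - 20e^(-t), x_2(t) = 24e^(2t) - 20e^(-t)

Coefficient matrix A = [[-7, 6], [-9, 8]].
Characteristic polynomial det(A - λI) = λ^2 - λ - 2 = 0.
Eigenvalues λ = -1, 2.
For λ=-1: (A-λI) row 1 is [-6, 6], so an eigenvector is (1, 1).
For λ=2: (A-λI) row 1 is [-9, 6], so an eigenvector is (-2, -3).
General solution: C_1e^(-t)(1,1) + C_2e^(2t)(-2,-3).
Applying x_1(0)=-4, x_2(0)=4 gives C_1=-20, C_2=-8.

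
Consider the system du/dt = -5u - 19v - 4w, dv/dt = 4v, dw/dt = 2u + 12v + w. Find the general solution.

Coefficient matrix A = [[-5, -19, -4], [0, 4, 0], [2, 12, 1]].
det(A - λI) = 0 gives eigenvalues λ = -1, 4, -3.
For λ=-1: eigenvector (-1,0,1).
For λ=4: eigenvector (-3,1,2).
For λ=-3: eigenvector (-2,0,1).
General solution: C_1e^(-t)(-1,0,1) + C_2e^(4t)(-3,1,2) + C_3e^(-3t)(-2,0,1).

u(t) = -C_1e^(-t) - 3C_2e^(4t) - 2C_3e^(-3t), v(t) = C_2e^(4t), w(t) = C_1e^(-t) + 2C_2e^(4t) + C_3e^(-3t)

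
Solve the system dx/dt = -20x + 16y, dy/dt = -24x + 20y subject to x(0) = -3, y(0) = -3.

Coefficient matrix A = [[-20, 16], [-24, 20]].
Characteristic polynomial det(A - λI) = λ^2 - 16 = 0.
Eigenvalues λ = -4, 4.
For λ=-4: (A-λI) row 1 is [-16, 16], so an eigenvector is (-1, -1).
For λ=4: (A-λI) row 1 is [-24, 16], so an eigenvector is (-2, -3).
General solution: C_1e^(-4t)(-1,-1) + C_2e^(4t)(-2,-3).
Applying x(0)=-3, y(0)=-3 gives C_1=3, C_2=0.

x(t) = -3e^(-4t), y(t) = -3e^(-4t)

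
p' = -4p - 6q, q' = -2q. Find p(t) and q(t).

p(t) = -3K_1e^(-2t) + K_2e^(-4t), q(t) = K_1e^(-2t)

Coefficient matrix A = [[-4, -6], [0, -2]].
Characteristic polynomial det(A - λI) = λ^2 + 6λ + 8 = 0.
Eigenvalues λ = -2, -4.
For λ=-2: (A-λI) row 1 is [-2, -6], so an eigenvector is (-3, 1).
For λ=-4: (A-λI) row 1 is [0, -6], so an eigenvector is (1, 0).
General solution: K_1e^(-2t)(-3,1) + K_2e^(-4t)(1,0).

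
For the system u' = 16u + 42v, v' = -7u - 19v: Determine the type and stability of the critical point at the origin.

A = [[16,42],[-7,-19]]; det(A-λI) = λ^2 + 3λ - 10.
λ = 2, -5: opposite signs.

saddle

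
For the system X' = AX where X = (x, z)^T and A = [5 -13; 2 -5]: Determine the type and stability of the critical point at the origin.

center

A = [[5,-13],[2,-5]]; det(A-λI) = λ^2 + 1.
λ = 0 ± i: zero real part.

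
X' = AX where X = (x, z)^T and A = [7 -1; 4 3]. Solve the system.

x(t) = c_1e^(5t) + c_2te^(5t) - c_2e^(5t), z(t) = 2c_1e^(5t) + 2c_2te^(5t) - 3c_2e^(5t)

Coefficient matrix A = [[7, -1], [4, 3]].
Characteristic polynomial det(A - λI) = λ^2 - 10λ + 25 = 0.
Single eigenvalue λ = 5 with algebraic multiplicity 2.
Eigenvector v = (1,2); generalized eigenvector w with (A-λI)w=v is (-1,-3).
General solution: e^(5t)[c_1·v + c_2·(t·v + w)].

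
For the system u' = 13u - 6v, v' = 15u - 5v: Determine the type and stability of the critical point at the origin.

A = [[13,-6],[15,-5]]; det(A-λI) = λ^2 - 8λ + 25.
λ = 4 ± 3i: positive real part.

unstable spiral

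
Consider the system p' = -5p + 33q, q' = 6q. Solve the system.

p(t) = K_1e^(-5t) + 3K_2e^(6t), q(t) = K_2e^(6t)

Coefficient matrix A = [[-5, 33], [0, 6]].
Characteristic polynomial det(A - λI) = λ^2 - λ - 30 = 0.
Eigenvalues λ = -5, 6.
For λ=-5: (A-λI) row 1 is [0, 33], so an eigenvector is (1, 0).
For λ=6: (A-λI) row 1 is [-11, 33], so an eigenvector is (3, 1).
General solution: K_1e^(-5t)(1,0) + K_2e^(6t)(3,1).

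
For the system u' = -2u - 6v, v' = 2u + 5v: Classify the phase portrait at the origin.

unstable node

A = [[-2,-6],[2,5]]; det(A-λI) = λ^2 - 3λ + 2.
λ = 1, 2: both positive.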